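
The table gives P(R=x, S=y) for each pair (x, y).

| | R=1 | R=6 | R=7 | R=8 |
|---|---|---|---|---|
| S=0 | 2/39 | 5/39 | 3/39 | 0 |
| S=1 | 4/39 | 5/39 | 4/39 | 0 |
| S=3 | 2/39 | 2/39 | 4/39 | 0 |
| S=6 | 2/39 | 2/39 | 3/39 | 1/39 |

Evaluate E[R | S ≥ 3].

P(S ≥ 3) = 16/39.
Σ R·P over the event = 1·(2/39) + 1·(2/39) + 6·(2/39) + 6·(2/39) + 7·(4/39) + 7·(3/39) + 8·(1/39) = 85/39.
E[R | S ≥ 3] = (85/39) / (16/39) = 85/16.

85/16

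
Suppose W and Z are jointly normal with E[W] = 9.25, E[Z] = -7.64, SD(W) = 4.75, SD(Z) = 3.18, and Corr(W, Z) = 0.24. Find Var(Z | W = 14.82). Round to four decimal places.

9.5299

Var(Z | W=x) = (1 − ρ²)·σ_Z².
Var(Z | W=14.82) = (3.18)²·(1 − (0.24)²) = 10.1124·0.9424 = 9.5299.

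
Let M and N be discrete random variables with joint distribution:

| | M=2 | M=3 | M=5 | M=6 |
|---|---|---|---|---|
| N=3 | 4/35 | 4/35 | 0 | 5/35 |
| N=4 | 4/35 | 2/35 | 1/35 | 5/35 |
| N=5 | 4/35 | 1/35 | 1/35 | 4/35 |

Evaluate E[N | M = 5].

9/2

P(M = 5) = 2/35.
Σ N·P over the event = 4·(1/35) + 5·(1/35) = 9/35.
E[N | M = 5] = (9/35) / (2/35) = 9/2.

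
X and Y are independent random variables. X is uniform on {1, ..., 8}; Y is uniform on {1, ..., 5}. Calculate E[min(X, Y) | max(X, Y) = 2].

Outcomes with max(X, Y) = 2: (1,2), (2,1), (2,2), each with probability 1/40.
E[min(X, Y) | max(X, Y) = 2] = (1 + 1 + 2) / 3 = 4/3.

4/3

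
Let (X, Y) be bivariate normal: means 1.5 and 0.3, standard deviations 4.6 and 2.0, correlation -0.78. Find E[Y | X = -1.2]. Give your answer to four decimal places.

1.2157

E[Y | X=x] = μ_Y + ρ(σ_Y/σ_X)(x − μ_X) for jointly normal variables.
E[Y | X=-1.2] = 0.3 + (-0.78)·(2.0/4.6)·(-1.2 − (1.5)) = 0.3 + (-0.33913)·(-2.7) = 1.2157.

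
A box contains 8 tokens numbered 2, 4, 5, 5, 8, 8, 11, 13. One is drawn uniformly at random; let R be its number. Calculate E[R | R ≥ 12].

P(R ≥ 12) = 1/8.
Σ over the event: 13·1/8 = 13/8.
E[R | R ≥ 12] = (13/8) / (1/8) = 13.

13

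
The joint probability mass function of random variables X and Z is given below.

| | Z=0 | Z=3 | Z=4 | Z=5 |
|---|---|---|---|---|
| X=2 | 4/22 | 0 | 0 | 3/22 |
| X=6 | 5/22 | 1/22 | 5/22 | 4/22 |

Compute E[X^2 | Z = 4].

P(Z = 4) = 5/22.
Σ X^2·P over the event = 36·(5/22) = 90/11.
E[X^2 | Z = 4] = (90/11) / (5/22) = 36.

36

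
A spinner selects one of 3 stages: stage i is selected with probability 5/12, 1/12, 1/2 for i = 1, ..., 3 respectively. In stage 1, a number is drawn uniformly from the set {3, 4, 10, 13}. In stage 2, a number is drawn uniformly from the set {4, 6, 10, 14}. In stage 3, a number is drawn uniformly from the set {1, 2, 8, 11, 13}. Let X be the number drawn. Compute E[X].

E[X | stage 1] = (3+4+10+13)/4 = 15/2.
E[X | stage 2] = (4+6+10+14)/4 = 17/2.
E[X | stage 3] = (1+2+8+11+13)/5 = 7.
E[X] = (5/12)·(15/2) + (1/12)·(17/2) + (1/2)·(7) = 22/3.

22/3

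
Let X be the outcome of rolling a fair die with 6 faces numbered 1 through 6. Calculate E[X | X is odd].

3

Given X is odd, X is equally likely to be any of {1, 3, 5}.
E[X | X is odd] = (1 + 3 + 5) / 3 = 3.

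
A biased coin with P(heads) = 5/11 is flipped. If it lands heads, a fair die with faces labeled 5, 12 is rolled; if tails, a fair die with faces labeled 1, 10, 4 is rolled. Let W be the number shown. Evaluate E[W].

E[W | heads] = (5+12)/2 = 17/2.
E[W | tails] = (1+10+4)/3 = 5.
E[W] = (5/11)·(17/2) + (6/11)·(5) = 145/22.

145/22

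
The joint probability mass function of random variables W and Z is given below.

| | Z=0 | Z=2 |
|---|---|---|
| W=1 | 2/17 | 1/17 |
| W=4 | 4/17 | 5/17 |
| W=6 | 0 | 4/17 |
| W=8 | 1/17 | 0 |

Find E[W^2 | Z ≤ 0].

P(Z ≤ 0) = 7/17.
Σ W^2·P over the event = 1·(2/17) + 16·(4/17) + 64·(1/17) = 130/17.
E[W^2 | Z ≤ 0] = (130/17) / (7/17) = 130/7.

130/7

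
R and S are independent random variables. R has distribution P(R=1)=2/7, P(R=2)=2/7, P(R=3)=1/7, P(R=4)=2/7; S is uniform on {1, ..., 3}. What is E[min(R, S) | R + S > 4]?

P(R + S > 4) = 10/21.
Summing min(R,S)·P(x,y) over outcomes with R + S > 4 gives 1.
E[min(R, S) | R + S > 4] = (1) / (10/21) = 21/10.

21/10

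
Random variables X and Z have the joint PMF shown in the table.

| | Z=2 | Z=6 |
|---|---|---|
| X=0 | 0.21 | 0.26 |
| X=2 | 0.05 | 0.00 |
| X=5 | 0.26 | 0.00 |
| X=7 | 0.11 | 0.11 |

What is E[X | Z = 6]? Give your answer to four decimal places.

P(Z = 6) = 0.37.
Σ X·P over the event = 0·(0.26) + 7·(0.11) = 0.77.
E[X | Z = 6] = (0.77) / (0.37) = 2.0811.

2.0811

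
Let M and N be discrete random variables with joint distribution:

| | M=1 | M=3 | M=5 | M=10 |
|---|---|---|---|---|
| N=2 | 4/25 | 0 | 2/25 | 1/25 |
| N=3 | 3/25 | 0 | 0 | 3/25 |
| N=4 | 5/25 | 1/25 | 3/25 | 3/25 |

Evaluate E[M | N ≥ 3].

43/9

P(N ≥ 3) = 18/25.
Σ M·P over the event = 1·(3/25) + 1·(5/25) + 3·(1/25) + 5·(3/25) + 10·(3/25) + 10·(3/25) = 86/25.
E[M | N ≥ 3] = (86/25) / (18/25) = 43/9.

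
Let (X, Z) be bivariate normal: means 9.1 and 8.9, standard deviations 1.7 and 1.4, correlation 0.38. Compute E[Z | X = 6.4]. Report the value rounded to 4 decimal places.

For a bivariate normal, E[Z | X=x] = μ_Z + ρ·(σ_Z/σ_X)·(x − μ_X).
E[Z | X=6.4] = 8.9 + (0.38)·(1.4/1.7)·(6.4 − (9.1)) = 8.9 + (0.31294)·(-2.7) = 8.0551.

8.0551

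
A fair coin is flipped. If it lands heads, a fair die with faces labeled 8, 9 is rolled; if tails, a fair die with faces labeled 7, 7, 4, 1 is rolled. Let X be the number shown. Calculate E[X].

E[X | heads] = (8+9)/2 = 17/2.
E[X | tails] = (7+7+4+1)/4 = 19/4.
E[X] = (1/2)·(17/2) + (1/2)·(19/4) = 53/8.

53/8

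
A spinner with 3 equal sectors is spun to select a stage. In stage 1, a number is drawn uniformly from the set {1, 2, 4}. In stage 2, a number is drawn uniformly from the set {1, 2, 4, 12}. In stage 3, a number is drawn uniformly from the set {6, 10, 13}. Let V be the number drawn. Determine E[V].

67/12

E[V | stage 1] = (1+2+4)/3 = 7/3.
E[V | stage 2] = (1+2+4+12)/4 = 19/4.
E[V | stage 3] = (6+10+13)/3 = 29/3.
E[V] = (1/3)·(7/3) + (1/3)·(19/4) + (1/3)·(29/3) = 67/12.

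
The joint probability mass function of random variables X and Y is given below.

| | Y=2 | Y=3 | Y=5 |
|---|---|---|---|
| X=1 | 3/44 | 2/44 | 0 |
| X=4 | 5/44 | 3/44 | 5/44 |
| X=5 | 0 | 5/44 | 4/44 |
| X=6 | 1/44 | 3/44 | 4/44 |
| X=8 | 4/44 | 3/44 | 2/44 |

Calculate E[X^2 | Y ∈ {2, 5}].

P(Y ∈ {2, 5}) = 7/11.
Σ X^2·P over the event = 1·(3/44) + 16·(5/44) + 16·(5/44) + 25·(4/44) + 36·(1/44) + 36·(4/44) + 64·(4/44) + 64·(2/44) = 827/44.
E[X^2 | Y ∈ {2, 5}] = (827/44) / (7/11) = 827/28.

827/28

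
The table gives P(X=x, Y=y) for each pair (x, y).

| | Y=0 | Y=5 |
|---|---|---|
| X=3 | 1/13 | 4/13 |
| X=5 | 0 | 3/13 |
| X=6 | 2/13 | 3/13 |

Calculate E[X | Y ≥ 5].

9/2

P(Y ≥ 5) = 10/13.
Σ X·P over the event = 3·(4/13) + 5·(3/13) + 6·(3/13) = 45/13.
E[X | Y ≥ 5] = (45/13) / (10/13) = 9/2.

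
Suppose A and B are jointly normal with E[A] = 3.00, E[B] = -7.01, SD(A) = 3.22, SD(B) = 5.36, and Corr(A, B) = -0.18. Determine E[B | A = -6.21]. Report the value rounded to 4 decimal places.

For a bivariate normal, E[B | A=x] = μ_B + ρ·(σ_B/σ_A)·(x − μ_A).
E[B | A=-6.21] = -7.01 + (-0.18)·(5.36/3.22)·(-6.21 − (3.00)) = -7.01 + (-0.29963)·(-9.21) = -4.2504.

-4.2504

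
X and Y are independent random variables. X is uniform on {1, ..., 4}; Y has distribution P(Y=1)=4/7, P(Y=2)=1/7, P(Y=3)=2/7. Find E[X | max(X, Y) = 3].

27/11

P(max(X, Y) = 3) = 11/28.
Summing X·P(x,y) over outcomes with max(X, Y) = 3 gives 27/28.
E[X | max(X, Y) = 3] = (27/28) / (11/28) = 27/11.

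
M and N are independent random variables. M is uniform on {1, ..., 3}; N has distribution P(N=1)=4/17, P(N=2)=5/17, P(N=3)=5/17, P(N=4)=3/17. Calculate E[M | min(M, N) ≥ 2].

P(min(M, N) ≥ 2) = 26/51.
Summing M·P(x,y) over outcomes with min(M, N) ≥ 2 gives 65/51.
E[M | min(M, N) ≥ 2] = (65/51) / (26/51) = 5/2.

5/2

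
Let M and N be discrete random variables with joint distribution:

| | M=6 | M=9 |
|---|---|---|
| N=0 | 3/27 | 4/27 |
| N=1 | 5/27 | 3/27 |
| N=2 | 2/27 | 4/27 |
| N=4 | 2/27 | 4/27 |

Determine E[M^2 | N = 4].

66

P(N = 4) = 2/9.
Σ M^2·P over the event = 36·(2/27) + 81·(4/27) = 44/3.
E[M^2 | N = 4] = (44/3) / (2/9) = 66.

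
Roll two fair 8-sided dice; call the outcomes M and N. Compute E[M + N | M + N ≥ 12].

40/3

P(M + N ≥ 12) = 15/64.
Summing (M+N)·P(x,y) over outcomes with M + N ≥ 12 gives 25/8.
E[M + N | M + N ≥ 12] = (25/8) / (15/64) = 40/3.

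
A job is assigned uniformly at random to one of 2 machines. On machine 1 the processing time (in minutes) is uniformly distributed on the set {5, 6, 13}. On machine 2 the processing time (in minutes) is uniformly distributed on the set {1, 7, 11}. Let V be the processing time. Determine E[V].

43/6

E[V | machine 1] = (5+6+13)/3 = 8.
E[V | machine 2] = (1+7+11)/3 = 19/3.
By the law of total expectation,
E[V] = (1/2)·(8) + (1/2)·(19/3) = 43/6.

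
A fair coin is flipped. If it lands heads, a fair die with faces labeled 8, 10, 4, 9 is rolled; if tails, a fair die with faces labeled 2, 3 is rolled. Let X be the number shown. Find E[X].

41/8

E[X | heads] = (8+10+4+9)/4 = 31/4.
E[X | tails] = (2+3)/2 = 5/2.
By the law of total expectation,
E[X] = (1/2)·(31/4) + (1/2)·(5/2) = 41/8.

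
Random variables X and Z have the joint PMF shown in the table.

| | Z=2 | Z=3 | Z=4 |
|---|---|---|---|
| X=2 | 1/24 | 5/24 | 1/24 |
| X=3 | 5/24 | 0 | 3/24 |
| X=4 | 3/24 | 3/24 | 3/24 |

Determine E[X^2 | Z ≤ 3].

P(Z ≤ 3) = 17/24.
Σ X^2·P over the event = 4·(1/24) + 4·(5/24) + 9·(5/24) + 16·(3/24) + 16·(3/24) = 55/8.
E[X^2 | Z ≤ 3] = (55/8) / (17/24) = 165/17.

165/17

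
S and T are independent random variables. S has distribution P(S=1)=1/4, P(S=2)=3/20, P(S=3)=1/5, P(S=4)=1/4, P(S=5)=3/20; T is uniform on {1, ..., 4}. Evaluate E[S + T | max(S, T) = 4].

201/32

P(max(S, T) = 4) = 2/5.
Summing (S+T)·P(x,y) over outcomes with max(S, T) = 4 gives 201/80.
E[S + T | max(S, T) = 4] = (201/80) / (2/5) = 201/32.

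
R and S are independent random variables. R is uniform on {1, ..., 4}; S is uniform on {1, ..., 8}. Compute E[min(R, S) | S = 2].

7/4

Outcomes with S = 2: (1,2), (2,2), (3,2), (4,2), each with probability 1/32.
E[min(R, S) | S = 2] = (1 + 2 + 2 + 2) / 4 = 7/4.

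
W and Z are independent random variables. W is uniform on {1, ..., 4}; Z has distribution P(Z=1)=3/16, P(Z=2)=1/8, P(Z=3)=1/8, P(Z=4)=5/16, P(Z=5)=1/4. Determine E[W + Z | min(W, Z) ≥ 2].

P(min(W, Z) ≥ 2) = 39/64.
Summing (W+Z)·P(x,y) over outcomes with min(W, Z) ≥ 2 gives 267/64.
E[W + Z | min(W, Z) ≥ 2] = (267/64) / (39/64) = 89/13.

89/13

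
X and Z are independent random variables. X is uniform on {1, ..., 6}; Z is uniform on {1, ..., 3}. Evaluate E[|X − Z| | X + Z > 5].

8/3

P(X + Z > 5) = 1/2.
Summing |X−Z|·P(x,y) over outcomes with X + Z > 5 gives 4/3.
E[|X − Z| | X + Z > 5] = (4/3) / (1/2) = 8/3.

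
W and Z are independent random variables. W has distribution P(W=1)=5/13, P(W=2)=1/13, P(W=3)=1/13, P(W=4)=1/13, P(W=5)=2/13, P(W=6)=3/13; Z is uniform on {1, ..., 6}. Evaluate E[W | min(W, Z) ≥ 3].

5

P(min(W, Z) ≥ 3) = 14/39.
Summing W·P(x,y) over outcomes with min(W, Z) ≥ 3 gives 70/39.
E[W | min(W, Z) ≥ 3] = (70/39) / (14/39) = 5.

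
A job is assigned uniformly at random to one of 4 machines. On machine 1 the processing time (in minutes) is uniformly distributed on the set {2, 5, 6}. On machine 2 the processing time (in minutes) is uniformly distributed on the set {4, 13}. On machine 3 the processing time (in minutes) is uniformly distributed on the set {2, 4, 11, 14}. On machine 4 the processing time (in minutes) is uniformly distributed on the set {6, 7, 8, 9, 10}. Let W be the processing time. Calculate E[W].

343/48

E[W | machine 1] = (2+5+6)/3 = 13/3.
E[W | machine 2] = (4+13)/2 = 17/2.
E[W | machine 3] = (2+4+11+14)/4 = 31/4.
E[W | machine 4] = (6+7+8+9+10)/5 = 8.
By the law of total expectation,
E[W] = (1/4)·(13/3) + (1/4)·(17/2) + (1/4)·(31/4) + (1/4)·(8) = 343/48.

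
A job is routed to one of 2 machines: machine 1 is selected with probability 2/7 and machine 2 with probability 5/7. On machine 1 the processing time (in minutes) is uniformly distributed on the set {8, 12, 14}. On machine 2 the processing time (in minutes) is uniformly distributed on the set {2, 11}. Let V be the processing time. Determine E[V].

331/42

E[V | machine 1] = (8+12+14)/3 = 34/3.
E[V | machine 2] = (2+11)/2 = 13/2.
By the law of total expectation,
E[V] = (2/7)·(34/3) + (5/7)·(13/2) = 331/42.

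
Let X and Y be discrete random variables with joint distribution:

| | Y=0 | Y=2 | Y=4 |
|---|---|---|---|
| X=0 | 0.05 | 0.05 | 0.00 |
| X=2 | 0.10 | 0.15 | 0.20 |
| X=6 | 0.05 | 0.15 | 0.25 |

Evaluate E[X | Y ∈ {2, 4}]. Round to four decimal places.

P(Y ∈ {2, 4}) = 0.80.
Σ X·P over the event = 0·(0.05) + 2·(0.15) + 2·(0.20) + 6·(0.15) + 6·(0.25) = 3.10.
E[X | Y ∈ {2, 4}] = (3.10) / (0.80) = 3.8750.

3.8750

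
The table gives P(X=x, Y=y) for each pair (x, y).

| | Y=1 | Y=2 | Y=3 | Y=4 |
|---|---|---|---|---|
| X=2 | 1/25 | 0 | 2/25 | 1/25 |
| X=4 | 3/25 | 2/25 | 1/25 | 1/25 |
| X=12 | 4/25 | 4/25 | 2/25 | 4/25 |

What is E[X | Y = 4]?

9

P(Y = 4) = 6/25.
Σ X·P over the event = 2·(1/25) + 4·(1/25) + 12·(4/25) = 54/25.
E[X | Y = 4] = (54/25) / (6/25) = 9.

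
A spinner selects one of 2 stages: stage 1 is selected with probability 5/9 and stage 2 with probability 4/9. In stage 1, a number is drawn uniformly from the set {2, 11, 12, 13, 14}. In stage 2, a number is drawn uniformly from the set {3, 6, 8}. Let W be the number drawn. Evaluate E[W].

E[W | stage 1] = (2+11+12+13+14)/5 = 52/5.
E[W | stage 2] = (3+6+8)/3 = 17/3.
By the law of total expectation,
E[W] = (5/9)·(52/5) + (4/9)·(17/3) = 224/27.

224/27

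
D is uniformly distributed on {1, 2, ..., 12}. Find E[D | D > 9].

11

Given D > 9, D is equally likely to be any of {10, 11, 12}.
E[D | D > 9] = (10 + 11 + 12) / 3 = 11.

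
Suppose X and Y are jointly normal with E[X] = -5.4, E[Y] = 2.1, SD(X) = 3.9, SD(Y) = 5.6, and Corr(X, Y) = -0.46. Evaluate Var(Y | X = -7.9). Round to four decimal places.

24.7242

For a bivariate normal, Var(Y | X=x) = σ_Y²(1 − ρ²).
Var(Y | X=-7.9) = (5.6)²·(1 − (-0.46)²) = 31.36·0.7884 = 24.7242.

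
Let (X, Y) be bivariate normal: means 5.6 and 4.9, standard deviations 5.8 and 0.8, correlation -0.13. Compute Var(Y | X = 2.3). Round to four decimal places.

Var(Y | X=x) = (1 − ρ²)·σ_Y².
Var(Y | X=2.3) = (0.8)²·(1 − (-0.13)²) = 0.64·0.9831 = 0.6292.

0.6292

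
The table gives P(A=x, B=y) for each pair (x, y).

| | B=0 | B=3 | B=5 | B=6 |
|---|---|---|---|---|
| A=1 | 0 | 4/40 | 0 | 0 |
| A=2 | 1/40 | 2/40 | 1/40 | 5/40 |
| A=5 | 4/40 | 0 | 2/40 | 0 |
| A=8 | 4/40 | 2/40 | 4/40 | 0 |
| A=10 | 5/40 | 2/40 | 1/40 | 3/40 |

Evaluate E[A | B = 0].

P(B = 0) = 7/20.
Σ A·P over the event = 2·(1/40) + 5·(4/40) + 8·(4/40) + 10·(5/40) = 13/5.
E[A | B = 0] = (13/5) / (7/20) = 52/7.

52/7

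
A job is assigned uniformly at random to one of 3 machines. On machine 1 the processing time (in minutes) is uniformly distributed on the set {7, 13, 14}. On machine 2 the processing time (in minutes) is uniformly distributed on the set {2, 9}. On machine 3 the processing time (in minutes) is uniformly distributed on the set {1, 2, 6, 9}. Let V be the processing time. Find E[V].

64/9

E[V | machine 1] = (7+13+14)/3 = 34/3.
E[V | machine 2] = (2+9)/2 = 11/2.
E[V | machine 3] = (1+2+6+9)/4 = 9/2.
E[V] = (1/3)·(34/3) + (1/3)·(11/2) + (1/3)·(9/2) = 64/9.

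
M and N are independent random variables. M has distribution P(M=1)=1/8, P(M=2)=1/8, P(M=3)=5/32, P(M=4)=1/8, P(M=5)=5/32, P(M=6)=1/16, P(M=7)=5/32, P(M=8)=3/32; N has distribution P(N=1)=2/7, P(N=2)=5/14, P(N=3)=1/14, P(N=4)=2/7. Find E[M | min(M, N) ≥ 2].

135/28

P(min(M, N) ≥ 2) = 5/8.
Summing M·P(x,y) over outcomes with min(M, N) ≥ 2 gives 675/224.
E[M | min(M, N) ≥ 2] = (675/224) / (5/8) = 135/28.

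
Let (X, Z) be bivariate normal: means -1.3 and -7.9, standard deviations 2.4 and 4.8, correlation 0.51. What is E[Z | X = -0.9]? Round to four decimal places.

The regression of Z on X has slope ρ·σ_Z/σ_X and passes through (μ_X, μ_Z).
E[Z | X=-0.9] = -7.9 + (0.51)·(4.8/2.4)·(-0.9 − (-1.3)) = -7.9 + (1.02)·(0.4) = -7.4920.

-7.4920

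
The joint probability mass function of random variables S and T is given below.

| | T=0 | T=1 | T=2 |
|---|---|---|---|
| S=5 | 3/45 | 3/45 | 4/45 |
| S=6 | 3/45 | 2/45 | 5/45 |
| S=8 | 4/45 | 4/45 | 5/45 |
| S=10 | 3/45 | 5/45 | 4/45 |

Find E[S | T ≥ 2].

P(T ≥ 2) = 2/5.
Σ S·P over the event = 5·(4/45) + 6·(5/45) + 8·(5/45) + 10·(4/45) = 26/9.
E[S | T ≥ 2] = (26/9) / (2/5) = 65/9.

65/9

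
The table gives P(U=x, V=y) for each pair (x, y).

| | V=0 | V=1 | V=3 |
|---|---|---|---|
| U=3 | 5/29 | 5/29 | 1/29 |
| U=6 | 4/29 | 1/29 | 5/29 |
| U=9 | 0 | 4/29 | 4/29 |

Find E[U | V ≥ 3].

69/10

P(V ≥ 3) = 10/29.
Σ U·P over the event = 3·(1/29) + 6·(5/29) + 9·(4/29) = 69/29.
E[U | V ≥ 3] = (69/29) / (10/29) = 69/10.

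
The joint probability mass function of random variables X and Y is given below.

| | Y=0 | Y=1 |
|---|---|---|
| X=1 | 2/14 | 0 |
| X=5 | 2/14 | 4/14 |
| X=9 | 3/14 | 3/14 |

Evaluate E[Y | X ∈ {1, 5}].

P(X ∈ {1, 5}) = 4/7.
Σ Y·P over the event = 0·(2/14) + 0·(2/14) + 1·(4/14) = 2/7.
E[Y | X ∈ {1, 5}] = (2/7) / (4/7) = 1/2.

1/2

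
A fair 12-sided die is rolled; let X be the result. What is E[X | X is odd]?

6

Given X is odd, X is equally likely to be any of {1, 3, 5, 7, 9, 11}.
E[X | X is odd] = (1 + 3 + 5 + 7 + 9 + 11) / 6 = 6.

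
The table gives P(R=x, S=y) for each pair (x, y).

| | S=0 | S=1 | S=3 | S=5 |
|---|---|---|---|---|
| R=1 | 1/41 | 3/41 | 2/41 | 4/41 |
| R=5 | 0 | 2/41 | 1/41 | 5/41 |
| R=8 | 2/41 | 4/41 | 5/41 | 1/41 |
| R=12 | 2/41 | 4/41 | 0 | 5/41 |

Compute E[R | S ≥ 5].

97/15

P(S ≥ 5) = 15/41.
Σ R·P over the event = 1·(4/41) + 5·(5/41) + 8·(1/41) + 12·(5/41) = 97/41.
E[R | S ≥ 5] = (97/41) / (15/41) = 97/15.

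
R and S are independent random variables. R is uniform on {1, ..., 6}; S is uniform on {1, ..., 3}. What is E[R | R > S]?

53/12

P(R > S) = 2/3.
Summing R·P(x,y) over outcomes with R > S gives 53/18.
E[R | R > S] = (53/18) / (2/3) = 53/12.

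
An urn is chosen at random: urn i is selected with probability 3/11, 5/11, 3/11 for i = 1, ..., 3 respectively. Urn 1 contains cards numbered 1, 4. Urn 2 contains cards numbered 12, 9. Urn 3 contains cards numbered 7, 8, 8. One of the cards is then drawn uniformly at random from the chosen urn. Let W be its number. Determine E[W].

E[W | urn 1] = (1+4)/2 = 5/2.
E[W | urn 2] = (12+9)/2 = 21/2.
E[W | urn 3] = (7+8+8)/3 = 23/3.
E[W] = (3/11)·(5/2) + (5/11)·(21/2) + (3/11)·(23/3) = 83/11.

83/11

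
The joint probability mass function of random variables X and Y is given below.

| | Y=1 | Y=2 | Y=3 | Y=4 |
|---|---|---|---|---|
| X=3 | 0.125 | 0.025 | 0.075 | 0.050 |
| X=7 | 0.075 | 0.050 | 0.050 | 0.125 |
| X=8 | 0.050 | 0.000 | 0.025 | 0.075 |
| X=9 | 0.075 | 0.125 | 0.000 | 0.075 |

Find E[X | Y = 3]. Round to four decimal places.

P(Y = 3) = 0.150.
Σ X·P over the event = 3·(0.075) + 7·(0.050) + 8·(0.025) = 0.775.
E[X | Y = 3] = (0.775) / (0.150) = 5.1667.

5.1667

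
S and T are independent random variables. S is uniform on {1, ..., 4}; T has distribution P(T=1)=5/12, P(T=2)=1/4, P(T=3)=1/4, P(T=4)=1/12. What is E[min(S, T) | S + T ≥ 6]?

P(S + T ≥ 6) = 1/4.
Summing min(S,T)·P(x,y) over outcomes with S + T ≥ 6 gives 11/16.
E[min(S, T) | S + T ≥ 6] = (11/16) / (1/4) = 11/4.

11/4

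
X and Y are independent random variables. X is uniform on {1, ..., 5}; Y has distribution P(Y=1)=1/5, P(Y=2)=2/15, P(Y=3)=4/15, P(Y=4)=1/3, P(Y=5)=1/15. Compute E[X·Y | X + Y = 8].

31/2

P(X + Y = 8) = 2/15.
Summing XY·P(x,y) over outcomes with X + Y = 8 gives 31/15.
E[X·Y | X + Y = 8] = (31/15) / (2/15) = 31/2.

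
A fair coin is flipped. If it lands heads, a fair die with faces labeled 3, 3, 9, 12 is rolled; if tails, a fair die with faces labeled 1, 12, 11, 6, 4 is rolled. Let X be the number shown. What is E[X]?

E[X | heads] = (3+3+9+12)/4 = 27/4.
E[X | tails] = (1+12+11+6+4)/5 = 34/5.
By the law of total expectation,
E[X] = (1/2)·(27/4) + (1/2)·(34/5) = 271/40.

271/40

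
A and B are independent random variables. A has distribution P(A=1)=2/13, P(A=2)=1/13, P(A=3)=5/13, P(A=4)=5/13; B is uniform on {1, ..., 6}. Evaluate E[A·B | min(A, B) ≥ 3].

P(min(A, B) ≥ 3) = 20/39.
Summing AB·P(x,y) over outcomes with min(A, B) ≥ 3 gives 105/13.
E[A·B | min(A, B) ≥ 3] = (105/13) / (20/39) = 63/4.

63/4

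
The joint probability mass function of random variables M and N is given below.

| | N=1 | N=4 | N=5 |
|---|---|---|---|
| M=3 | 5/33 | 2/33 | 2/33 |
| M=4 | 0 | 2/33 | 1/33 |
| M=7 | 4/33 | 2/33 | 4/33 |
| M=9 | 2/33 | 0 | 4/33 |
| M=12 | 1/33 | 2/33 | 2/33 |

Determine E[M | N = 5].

P(N = 5) = 13/33.
Summing M·P(M=x,N=y) over the conditioning event gives 98/33.
E[M | N = 5] = (98/33) / (13/33) = 98/13.

98/13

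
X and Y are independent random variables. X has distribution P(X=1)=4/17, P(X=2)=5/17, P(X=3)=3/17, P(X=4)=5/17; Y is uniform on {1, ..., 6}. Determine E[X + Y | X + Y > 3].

P(X + Y > 3) = 89/102.
Summing (X+Y)·P(x,y) over outcomes with X + Y > 3 gives 290/51.
E[X + Y | X + Y > 3] = (290/51) / (89/102) = 580/89.

580/89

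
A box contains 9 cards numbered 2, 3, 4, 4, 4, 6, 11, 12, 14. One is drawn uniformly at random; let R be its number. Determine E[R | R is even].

46/7

P(R is even) = 7/9.
Σ over the event: 2·1/9 + 4·1/3 + 6·1/9 + 12·1/9 + 14·1/9 = 46/9.
E[R | R is even] = (46/9) / (7/9) = 46/7.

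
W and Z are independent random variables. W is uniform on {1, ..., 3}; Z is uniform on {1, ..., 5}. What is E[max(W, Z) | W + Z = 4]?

Outcomes with W + Z = 4: (1,3), (2,2), (3,1), each with probability 1/15.
E[max(W, Z) | W + Z = 4] = (3 + 2 + 3) / 3 = 8/3.

8/3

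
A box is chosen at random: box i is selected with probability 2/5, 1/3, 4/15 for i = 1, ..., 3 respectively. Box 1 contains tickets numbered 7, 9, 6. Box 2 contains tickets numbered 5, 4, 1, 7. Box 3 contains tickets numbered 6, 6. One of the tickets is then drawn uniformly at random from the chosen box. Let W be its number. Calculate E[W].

E[W | box 1] = (7+9+6)/3 = 22/3.
E[W | box 2] = (5+4+1+7)/4 = 17/4.
E[W | box 3] = (6+6)/2 = 6.
E[W] = (2/5)·(22/3) + (1/3)·(17/4) + (4/15)·(6) = 119/20.

119/20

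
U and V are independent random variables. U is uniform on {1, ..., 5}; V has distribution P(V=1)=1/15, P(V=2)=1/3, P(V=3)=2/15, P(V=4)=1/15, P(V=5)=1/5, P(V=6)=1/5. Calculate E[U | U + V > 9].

P(U + V > 9) = 3/25.
Summing U·P(x,y) over outcomes with U + V > 9 gives 14/25.
E[U | U + V > 9] = (14/25) / (3/25) = 14/3.

14/3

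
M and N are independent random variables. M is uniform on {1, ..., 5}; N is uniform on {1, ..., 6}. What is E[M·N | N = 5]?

Outcomes with N = 5: (1,5), (2,5), (3,5), (4,5), (5,5), each with probability 1/30.
E[M·N | N = 5] = (5 + 10 + 15 + 20 + 25) / 5 = 15.

15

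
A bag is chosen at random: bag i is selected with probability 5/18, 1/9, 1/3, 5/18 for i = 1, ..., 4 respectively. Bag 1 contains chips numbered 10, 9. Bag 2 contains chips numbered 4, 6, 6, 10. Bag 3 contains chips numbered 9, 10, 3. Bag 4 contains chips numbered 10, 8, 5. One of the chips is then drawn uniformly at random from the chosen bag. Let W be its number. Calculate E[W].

857/108

E[W | bag 1] = (10+9)/2 = 19/2.
E[W | bag 2] = (4+6+6+10)/4 = 13/2.
E[W | bag 3] = (9+10+3)/3 = 22/3.
E[W | bag 4] = (10+8+5)/3 = 23/3.
By the law of total expectation,
E[W] = (5/18)·(19/2) + (1/9)·(13/2) + (1/3)·(22/3) + (5/18)·(23/3) = 857/108.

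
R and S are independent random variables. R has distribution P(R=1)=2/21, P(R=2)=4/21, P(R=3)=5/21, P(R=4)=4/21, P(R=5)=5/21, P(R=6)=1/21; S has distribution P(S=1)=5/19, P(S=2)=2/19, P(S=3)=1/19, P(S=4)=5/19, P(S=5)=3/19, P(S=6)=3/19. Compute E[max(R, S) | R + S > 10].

6

P(R + S > 10) = 1/19.
Summing max(R,S)·P(x,y) over outcomes with R + S > 10 gives 6/19.
E[max(R, S) | R + S > 10] = (6/19) / (1/19) = 6.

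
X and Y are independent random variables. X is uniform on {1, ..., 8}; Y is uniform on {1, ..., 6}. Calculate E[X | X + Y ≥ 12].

22/3

Outcomes with X + Y ≥ 12: (6,6), (7,5), (7,6), (8,4), (8,5), (8,6), each with probability 1/48.
E[X | X + Y ≥ 12] = (6 + 7 + 7 + 8 + 8 + 8) / 6 = 22/3.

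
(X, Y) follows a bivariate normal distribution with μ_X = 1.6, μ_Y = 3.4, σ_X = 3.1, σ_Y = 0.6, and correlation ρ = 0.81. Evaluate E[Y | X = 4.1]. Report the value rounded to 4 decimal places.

3.7919

E[Y | X=x] = μ_Y + ρ(σ_Y/σ_X)(x − μ_X) for jointly normal variables.
E[Y | X=4.1] = 3.4 + (0.81)·(0.6/3.1)·(4.1 − (1.6)) = 3.4 + (0.15677)·(2.5) = 3.7919.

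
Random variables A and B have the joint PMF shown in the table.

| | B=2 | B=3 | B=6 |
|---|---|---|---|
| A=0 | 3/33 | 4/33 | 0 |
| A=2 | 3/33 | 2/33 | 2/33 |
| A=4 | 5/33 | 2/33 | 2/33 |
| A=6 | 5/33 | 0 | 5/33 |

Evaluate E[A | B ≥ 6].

14/3

P(B ≥ 6) = 3/11.
Σ A·P over the event = 2·(2/33) + 4·(2/33) + 6·(5/33) = 14/11.
E[A | B ≥ 6] = (14/11) / (3/11) = 14/3.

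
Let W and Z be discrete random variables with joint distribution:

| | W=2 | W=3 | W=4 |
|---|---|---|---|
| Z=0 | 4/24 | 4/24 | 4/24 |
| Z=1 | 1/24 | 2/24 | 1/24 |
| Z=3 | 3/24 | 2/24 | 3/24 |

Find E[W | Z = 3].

P(Z = 3) = 1/3.
Σ W·P over the event = 2·(3/24) + 3·(2/24) + 4·(3/24) = 1.
E[W | Z = 3] = (1) / (1/3) = 3.

3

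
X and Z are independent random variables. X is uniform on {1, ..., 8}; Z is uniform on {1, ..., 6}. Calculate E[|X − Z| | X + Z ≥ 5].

P(X + Z ≥ 5) = 7/8.
Summing |X−Z|·P(x,y) over outcomes with X + Z ≥ 5 gives 7/3.
E[|X − Z| | X + Z ≥ 5] = (7/3) / (7/8) = 8/3.

8/3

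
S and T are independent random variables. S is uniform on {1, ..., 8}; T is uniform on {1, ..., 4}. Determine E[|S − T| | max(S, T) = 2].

Outcomes with max(S, T) = 2: (1,2), (2,1), (2,2), each with probability 1/32.
E[|S − T| | max(S, T) = 2] = (1 + 1 + 0) / 3 = 2/3.

2/3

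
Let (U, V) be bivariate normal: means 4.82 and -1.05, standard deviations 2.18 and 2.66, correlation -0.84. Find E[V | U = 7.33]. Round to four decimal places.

E[V | U=x] = μ_V + ρ(σ_V/σ_U)(x − μ_U) for jointly normal variables.
E[V | U=7.33] = -1.05 + (-0.84)·(2.66/2.18)·(7.33 − (4.82)) = -1.05 + (-1.02495)·(2.51) = -3.6226.

-3.6226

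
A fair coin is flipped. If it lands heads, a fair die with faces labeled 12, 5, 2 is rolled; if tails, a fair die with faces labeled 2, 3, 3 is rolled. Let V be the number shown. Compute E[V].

E[V | heads] = (12+5+2)/3 = 19/3.
E[V | tails] = (2+3+3)/3 = 8/3.
E[V] = (1/2)·(19/3) + (1/2)·(8/3) = 9/2.

9/2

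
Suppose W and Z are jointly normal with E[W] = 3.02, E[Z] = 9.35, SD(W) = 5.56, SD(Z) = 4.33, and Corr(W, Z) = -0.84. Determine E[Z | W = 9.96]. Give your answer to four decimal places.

For a bivariate normal, E[Z | W=x] = μ_Z + ρ·(σ_Z/σ_W)·(x − μ_W).
E[Z | W=9.96] = 9.35 + (-0.84)·(4.33/5.56)·(9.96 − (3.02)) = 9.35 + (-0.654173)·(6.94) = 4.8100.

4.8100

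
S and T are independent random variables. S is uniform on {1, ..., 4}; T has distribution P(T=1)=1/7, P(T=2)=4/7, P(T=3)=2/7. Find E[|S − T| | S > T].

20/13

P(S > T) = 13/28.
Summing |S−T|·P(x,y) over outcomes with S > T gives 5/7.
E[|S − T| | S > T] = (5/7) / (13/28) = 20/13.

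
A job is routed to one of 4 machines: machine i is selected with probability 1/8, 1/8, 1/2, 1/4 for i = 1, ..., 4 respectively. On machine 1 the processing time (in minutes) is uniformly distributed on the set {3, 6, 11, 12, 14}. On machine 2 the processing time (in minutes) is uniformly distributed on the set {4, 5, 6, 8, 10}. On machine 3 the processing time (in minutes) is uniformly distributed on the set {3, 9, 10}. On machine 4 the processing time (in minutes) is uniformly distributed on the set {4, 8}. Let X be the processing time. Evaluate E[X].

E[X | machine 1] = (3+6+11+12+14)/5 = 46/5.
E[X | machine 2] = (4+5+6+8+10)/5 = 33/5.
E[X | machine 3] = (3+9+10)/3 = 22/3.
E[X | machine 4] = (4+8)/2 = 6.
By the law of total expectation,
E[X] = (1/8)·(46/5) + (1/8)·(33/5) + (1/2)·(22/3) + (1/4)·(6) = 857/120.

857/120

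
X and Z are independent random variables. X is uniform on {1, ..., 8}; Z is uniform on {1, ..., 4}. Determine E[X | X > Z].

62/11

P(X > Z) = 11/16.
Summing X·P(x,y) over outcomes with X > Z gives 31/8.
E[X | X > Z] = (31/8) / (11/16) = 62/11.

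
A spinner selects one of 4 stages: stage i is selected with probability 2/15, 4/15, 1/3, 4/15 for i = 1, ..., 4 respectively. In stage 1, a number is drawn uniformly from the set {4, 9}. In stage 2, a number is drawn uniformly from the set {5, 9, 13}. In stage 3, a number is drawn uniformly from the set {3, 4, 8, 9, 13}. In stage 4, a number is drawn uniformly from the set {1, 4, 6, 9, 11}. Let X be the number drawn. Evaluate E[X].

E[X | stage 1] = (4+9)/2 = 13/2.
E[X | stage 2] = (5+9+13)/3 = 9.
E[X | stage 3] = (3+4+8+9+13)/5 = 37/5.
E[X | stage 4] = (1+4+6+9+11)/5 = 31/5.
E[X] = (2/15)·(13/2) + (4/15)·(9) + (1/3)·(37/5) + (4/15)·(31/5) = 554/75.

554/75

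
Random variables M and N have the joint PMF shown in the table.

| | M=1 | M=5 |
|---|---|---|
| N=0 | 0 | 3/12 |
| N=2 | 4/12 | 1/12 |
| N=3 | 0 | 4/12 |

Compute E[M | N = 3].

5

P(N = 3) = 1/3.
Σ M·P over the event = 5·(4/12) = 5/3.
E[M | N = 3] = (5/3) / (1/3) = 5.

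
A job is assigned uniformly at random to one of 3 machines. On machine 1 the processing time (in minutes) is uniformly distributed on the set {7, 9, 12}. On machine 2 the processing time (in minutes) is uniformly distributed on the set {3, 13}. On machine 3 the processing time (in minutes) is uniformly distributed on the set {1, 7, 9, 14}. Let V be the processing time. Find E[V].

E[V | machine 1] = (7+9+12)/3 = 28/3.
E[V | machine 2] = (3+13)/2 = 8.
E[V | machine 3] = (1+7+9+14)/4 = 31/4.
E[V] = (1/3)·(28/3) + (1/3)·(8) + (1/3)·(31/4) = 301/36.

301/36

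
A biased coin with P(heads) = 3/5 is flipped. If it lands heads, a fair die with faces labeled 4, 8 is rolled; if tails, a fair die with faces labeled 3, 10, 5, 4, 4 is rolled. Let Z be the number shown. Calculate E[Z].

142/25

E[Z | heads] = (4+8)/2 = 6.
E[Z | tails] = (3+10+5+4+4)/5 = 26/5.
E[Z] = (3/5)·(6) + (2/5)·(26/5) = 142/25.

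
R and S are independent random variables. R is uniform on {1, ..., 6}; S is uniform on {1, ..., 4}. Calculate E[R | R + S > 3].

P(R + S > 3) = 7/8.
Summing R·P(x,y) over outcomes with R + S > 3 gives 10/3.
E[R | R + S > 3] = (10/3) / (7/8) = 80/21.

80/21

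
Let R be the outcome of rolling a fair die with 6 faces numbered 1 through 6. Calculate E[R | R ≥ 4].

5

Given R ≥ 4, R is equally likely to be any of {4, 5, 6}.
E[R | R ≥ 4] = (4 + 5 + 6) / 3 = 5.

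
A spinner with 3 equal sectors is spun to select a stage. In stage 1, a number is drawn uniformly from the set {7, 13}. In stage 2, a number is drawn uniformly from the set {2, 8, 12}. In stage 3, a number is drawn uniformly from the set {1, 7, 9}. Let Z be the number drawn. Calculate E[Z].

23/3

E[Z | stage 1] = (7+13)/2 = 10.
E[Z | stage 2] = (2+8+12)/3 = 22/3.
E[Z | stage 3] = (1+7+9)/3 = 17/3.
By the law of total expectation,
E[Z] = (1/3)·(10) + (1/3)·(22/3) + (1/3)·(17/3) = 23/3.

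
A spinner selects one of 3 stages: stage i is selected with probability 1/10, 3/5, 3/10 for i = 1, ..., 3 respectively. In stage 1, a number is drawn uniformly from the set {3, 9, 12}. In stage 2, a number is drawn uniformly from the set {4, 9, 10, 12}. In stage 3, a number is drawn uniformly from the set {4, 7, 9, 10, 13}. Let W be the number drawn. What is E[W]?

863/100

E[W | stage 1] = (3+9+12)/3 = 8.
E[W | stage 2] = (4+9+10+12)/4 = 35/4.
E[W | stage 3] = (4+7+9+10+13)/5 = 43/5.
By the law of total expectation,
E[W] = (1/10)·(8) + (3/5)·(35/4) + (3/10)·(43/5) = 863/100.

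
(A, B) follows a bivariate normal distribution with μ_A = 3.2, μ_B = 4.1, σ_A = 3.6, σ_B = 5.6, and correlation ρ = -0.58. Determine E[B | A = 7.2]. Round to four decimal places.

For a bivariate normal, E[B | A=x] = μ_B + ρ·(σ_B/σ_A)·(x − μ_A).
E[B | A=7.2] = 4.1 + (-0.58)·(5.6/3.6)·(7.2 − (3.2)) = 4.1 + (-0.90222)·(4) = 0.4911.

0.4911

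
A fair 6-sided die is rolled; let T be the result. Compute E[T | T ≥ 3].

Given T ≥ 3, T is equally likely to be any of {3, 4, 5, 6}.
E[T | T ≥ 3] = (3 + 4 + 5 + 6) / 4 = 9/2.

9/2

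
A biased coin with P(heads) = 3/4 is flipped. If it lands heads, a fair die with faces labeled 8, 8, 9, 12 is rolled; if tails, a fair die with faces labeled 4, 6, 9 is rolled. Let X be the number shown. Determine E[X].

E[X | heads] = (8+8+9+12)/4 = 37/4.
E[X | tails] = (4+6+9)/3 = 19/3.
E[X] = (3/4)·(37/4) + (1/4)·(19/3) = 409/48.

409/48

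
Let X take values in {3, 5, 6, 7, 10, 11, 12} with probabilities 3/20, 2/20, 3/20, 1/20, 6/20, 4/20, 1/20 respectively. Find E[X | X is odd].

7

P(X is odd) = 1/2.
Σ over the event: 3·3/20 + 5·1/10 + 7·1/20 + 11·1/5 = 7/2.
E[X | X is odd] = (7/2) / (1/2) = 7.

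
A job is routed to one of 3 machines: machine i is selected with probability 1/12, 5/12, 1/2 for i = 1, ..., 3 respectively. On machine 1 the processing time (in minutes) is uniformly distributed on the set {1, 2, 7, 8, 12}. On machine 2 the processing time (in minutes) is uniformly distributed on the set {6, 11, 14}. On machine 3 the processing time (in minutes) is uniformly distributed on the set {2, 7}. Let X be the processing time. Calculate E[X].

E[X | machine 1] = (1+2+7+8+12)/5 = 6.
E[X | machine 2] = (6+11+14)/3 = 31/3.
E[X | machine 3] = (2+7)/2 = 9/2.
E[X] = (1/12)·(6) + (5/12)·(31/3) + (1/2)·(9/2) = 127/18.

127/18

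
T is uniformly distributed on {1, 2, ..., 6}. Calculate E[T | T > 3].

Given T > 3, T is equally likely to be any of {4, 5, 6}.
E[T | T > 3] = (4 + 5 + 6) / 3 = 5.

5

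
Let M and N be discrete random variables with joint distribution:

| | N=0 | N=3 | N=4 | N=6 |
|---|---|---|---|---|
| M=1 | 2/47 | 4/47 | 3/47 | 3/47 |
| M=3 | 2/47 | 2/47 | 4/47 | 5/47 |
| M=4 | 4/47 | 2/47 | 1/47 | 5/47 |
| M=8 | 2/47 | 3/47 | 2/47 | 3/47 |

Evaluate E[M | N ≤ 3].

P(N ≤ 3) = 21/47.
Summing M·P(M=x,N=y) over the conditioning event gives 82/47.
E[M | N ≤ 3] = (82/47) / (21/47) = 82/21.

82/21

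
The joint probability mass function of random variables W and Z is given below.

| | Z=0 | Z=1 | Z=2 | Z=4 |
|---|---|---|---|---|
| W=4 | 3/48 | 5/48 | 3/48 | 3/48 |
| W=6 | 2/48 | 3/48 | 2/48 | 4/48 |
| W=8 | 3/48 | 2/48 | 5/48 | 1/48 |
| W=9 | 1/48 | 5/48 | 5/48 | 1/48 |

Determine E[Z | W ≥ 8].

P(W ≥ 8) = 23/48.
Σ Z·P over the event = 0·(3/48) + 1·(2/48) + 2·(5/48) + 4·(1/48) + 0·(1/48) + 1·(5/48) + 2·(5/48) + 4·(1/48) = 35/48.
E[Z | W ≥ 8] = (35/48) / (23/48) = 35/23.

35/23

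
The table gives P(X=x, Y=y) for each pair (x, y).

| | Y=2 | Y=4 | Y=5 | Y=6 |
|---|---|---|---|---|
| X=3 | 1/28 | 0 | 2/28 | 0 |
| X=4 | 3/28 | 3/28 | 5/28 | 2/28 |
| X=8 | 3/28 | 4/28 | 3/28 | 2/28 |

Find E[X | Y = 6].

P(Y = 6) = 1/7.
Summing X·P(X=x,Y=y) over the conditioning event gives 6/7.
E[X | Y = 6] = (6/7) / (1/7) = 6.

6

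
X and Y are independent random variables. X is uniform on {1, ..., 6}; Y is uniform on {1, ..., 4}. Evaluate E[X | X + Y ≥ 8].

Outcomes with X + Y ≥ 8: (4,4), (5,3), (5,4), (6,2), (6,3), (6,4), each with probability 1/24.
E[X | X + Y ≥ 8] = (4 + 5 + 5 + 6 + 6 + 6) / 6 = 16/3.

16/3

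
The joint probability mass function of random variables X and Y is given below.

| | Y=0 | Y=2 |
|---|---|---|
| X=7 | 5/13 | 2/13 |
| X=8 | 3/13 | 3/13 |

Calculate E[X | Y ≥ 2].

38/5

P(Y ≥ 2) = 5/13.
Σ X·P over the event = 7·(2/13) + 8·(3/13) = 38/13.
E[X | Y ≥ 2] = (38/13) / (5/13) = 38/5.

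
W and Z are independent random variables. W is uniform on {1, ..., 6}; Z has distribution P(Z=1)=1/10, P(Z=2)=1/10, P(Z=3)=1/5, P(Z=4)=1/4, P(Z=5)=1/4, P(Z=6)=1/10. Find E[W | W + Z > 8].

P(W + Z > 8) = 37/120.
Summing W·P(x,y) over outcomes with W + Z > 8 gives 19/12.
E[W | W + Z > 8] = (19/12) / (37/120) = 190/37.

190/37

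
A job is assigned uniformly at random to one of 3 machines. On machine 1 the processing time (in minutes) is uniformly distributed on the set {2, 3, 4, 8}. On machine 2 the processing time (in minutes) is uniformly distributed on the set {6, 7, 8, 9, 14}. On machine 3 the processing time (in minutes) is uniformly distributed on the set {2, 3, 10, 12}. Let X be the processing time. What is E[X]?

E[X | machine 1] = (2+3+4+8)/4 = 17/4.
E[X | machine 2] = (6+7+8+9+14)/5 = 44/5.
E[X | machine 3] = (2+3+10+12)/4 = 27/4.
By the law of total expectation,
E[X] = (1/3)·(17/4) + (1/3)·(44/5) + (1/3)·(27/4) = 33/5.

33/5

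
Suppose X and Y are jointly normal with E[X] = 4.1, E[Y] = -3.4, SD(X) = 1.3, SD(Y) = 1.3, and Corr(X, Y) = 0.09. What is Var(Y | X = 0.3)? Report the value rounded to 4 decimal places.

1.6763

For a bivariate normal, Var(Y | X=x) = σ_Y²(1 − ρ²).
Var(Y | X=0.3) = (1.3)²·(1 − (0.09)²) = 1.69·0.9919 = 1.6763.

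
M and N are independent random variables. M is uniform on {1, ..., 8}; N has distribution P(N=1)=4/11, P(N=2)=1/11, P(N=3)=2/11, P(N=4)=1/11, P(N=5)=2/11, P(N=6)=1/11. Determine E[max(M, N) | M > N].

P(M > N) = 7/11.
Summing max(M,N)·P(x,y) over outcomes with M > N gives 79/22.
E[max(M, N) | M > N] = (79/22) / (7/11) = 79/14.

79/14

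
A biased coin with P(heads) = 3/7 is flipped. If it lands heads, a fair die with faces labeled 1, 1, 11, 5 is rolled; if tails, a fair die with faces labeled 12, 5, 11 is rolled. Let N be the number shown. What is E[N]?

E[N | heads] = (1+1+11+5)/4 = 9/2.
E[N | tails] = (12+5+11)/3 = 28/3.
By the law of total expectation,
E[N] = (3/7)·(9/2) + (4/7)·(28/3) = 305/42.

305/42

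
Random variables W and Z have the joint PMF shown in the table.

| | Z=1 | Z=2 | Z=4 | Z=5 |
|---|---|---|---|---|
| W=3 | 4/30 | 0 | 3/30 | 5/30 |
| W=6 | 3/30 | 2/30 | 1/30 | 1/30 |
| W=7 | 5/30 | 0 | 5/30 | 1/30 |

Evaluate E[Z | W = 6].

16/7

P(W = 6) = 7/30.
Σ Z·P over the event = 1·(3/30) + 2·(2/30) + 4·(1/30) + 5·(1/30) = 8/15.
E[Z | W = 6] = (8/15) / (7/30) = 16/7.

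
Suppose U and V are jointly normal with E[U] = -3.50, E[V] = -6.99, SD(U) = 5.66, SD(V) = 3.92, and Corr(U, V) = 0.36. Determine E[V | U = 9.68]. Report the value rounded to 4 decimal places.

The regression of V on U has slope ρ·σ_V/σ_U and passes through (μ_U, μ_V).
E[V | U=9.68] = -6.99 + (0.36)·(3.92/5.66)·(9.68 − (-3.50)) = -6.99 + (0.24933)·(13.18) = -3.7038.

-3.7038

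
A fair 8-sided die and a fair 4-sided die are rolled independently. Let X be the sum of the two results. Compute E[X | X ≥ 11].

34/3

P(X ≥ 11) = 3/32.
Σ over the event: 11·1/16 + 12·1/32 = 17/16.
E[X | X ≥ 11] = (17/16) / (3/32) = 34/3.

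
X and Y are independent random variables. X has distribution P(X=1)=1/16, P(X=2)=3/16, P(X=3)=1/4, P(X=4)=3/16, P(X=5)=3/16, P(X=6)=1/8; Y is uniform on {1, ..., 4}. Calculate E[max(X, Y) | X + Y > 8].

39/7

P(X + Y > 8) = 7/64.
Summing max(X,Y)·P(x,y) over outcomes with X + Y > 8 gives 39/64.
E[max(X, Y) | X + Y > 8] = (39/64) / (7/64) = 39/7.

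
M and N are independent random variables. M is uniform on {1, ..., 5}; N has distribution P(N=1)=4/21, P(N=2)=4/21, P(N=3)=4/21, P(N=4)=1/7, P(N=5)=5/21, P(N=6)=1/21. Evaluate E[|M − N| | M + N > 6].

P(M + N > 6) = 46/105.
Summing |M−N|·P(x,y) over outcomes with M + N > 6 gives 5/7.
E[|M − N| | M + N > 6] = (5/7) / (46/105) = 75/46.

75/46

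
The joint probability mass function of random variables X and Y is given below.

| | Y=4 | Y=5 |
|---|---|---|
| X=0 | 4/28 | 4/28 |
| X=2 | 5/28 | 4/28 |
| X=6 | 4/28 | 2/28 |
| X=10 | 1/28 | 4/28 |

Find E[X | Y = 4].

P(Y = 4) = 1/2.
Summing X·P(X=x,Y=y) over the conditioning event gives 11/7.
E[X | Y = 4] = (11/7) / (1/2) = 22/7.

22/7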